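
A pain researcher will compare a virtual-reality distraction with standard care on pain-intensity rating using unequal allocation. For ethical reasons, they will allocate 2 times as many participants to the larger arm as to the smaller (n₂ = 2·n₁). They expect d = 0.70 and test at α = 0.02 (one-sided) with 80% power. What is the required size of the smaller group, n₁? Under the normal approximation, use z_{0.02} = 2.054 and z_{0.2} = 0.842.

With allocation ratio k = n₂/n₁ = 2, Var(x̄₁−x̄₂) = σ²(1/n₁ + 1/(k·n₁)) = σ²·(k+1)/(k·n₁).
So n₁ = (1 + 1/k)·((z_{α} + z_β)/d)² = 1.500 × (2.896/0.70)².
n₁ = 1.500 × 17.12 = 25.7.
Round up: n₁ = 26, giving n₂ = 2 × 26 = 52.

n₁ = 26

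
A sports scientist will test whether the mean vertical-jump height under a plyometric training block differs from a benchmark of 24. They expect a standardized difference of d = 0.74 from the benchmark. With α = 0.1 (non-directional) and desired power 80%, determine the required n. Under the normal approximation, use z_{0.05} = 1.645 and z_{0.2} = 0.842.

For a one-sample test: n = ((z_{α/2} + z_β) / d)².
z_{α/2} + z_β = 1.645 + 0.842 = 2.487.
n = (2.487 / 0.74)² = 3.361² = 11.30.
Round up.

n = 12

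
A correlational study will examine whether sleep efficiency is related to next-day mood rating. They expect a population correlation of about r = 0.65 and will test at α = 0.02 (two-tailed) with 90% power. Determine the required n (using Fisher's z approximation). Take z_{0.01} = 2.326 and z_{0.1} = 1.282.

Fisher's z: C = ½·ln((1+r)/(1−r)) = ½·ln(4.7143) = 0.7753.
n = ((z_{α/2} + z_β)/C)² + 3.
(2.326 + 1.282) / 0.7753 = 3.608 / 0.7753 = 4.654.
n = 4.654² + 3 = 21.66 + 3 = 24.7.
Round up.

n = 25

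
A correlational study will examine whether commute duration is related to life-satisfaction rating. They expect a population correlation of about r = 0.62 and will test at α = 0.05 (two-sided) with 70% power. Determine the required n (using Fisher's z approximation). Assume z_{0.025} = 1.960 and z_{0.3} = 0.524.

Fisher's z: C = ½·ln((1+r)/(1−r)) = ½·ln(4.2632) = 0.7250.
n = ((z_{α/2} + z_β)/C)² + 3.
(1.960 + 0.524) / 0.7250 = 2.484 / 0.7250 = 3.426.
n = 3.426² + 3 = 11.74 + 3 = 14.7.
Round up.

n = 15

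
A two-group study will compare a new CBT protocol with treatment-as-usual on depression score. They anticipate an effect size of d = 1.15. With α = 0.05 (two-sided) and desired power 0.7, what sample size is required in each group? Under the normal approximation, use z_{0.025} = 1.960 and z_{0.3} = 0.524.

For two independent groups with equal n: n = 2·((z_{α/2} + z_β) / d)².
z_{α/2} + z_β = 1.960 + 0.524 = 2.484.
n = 2 × (2.484 / 1.15)² = 2 × 2.160² = 2 × 4.67 = 9.3.
Round up to the next whole participant.

n = 10 per group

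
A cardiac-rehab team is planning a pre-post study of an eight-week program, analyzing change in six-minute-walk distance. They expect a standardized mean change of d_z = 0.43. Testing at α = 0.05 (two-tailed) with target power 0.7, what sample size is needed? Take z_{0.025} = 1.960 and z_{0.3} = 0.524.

n = 34 pairs

For a paired (one-sample on differences) test: n = ((z_{α/2} + z_β) / d)².
z_{α/2} + z_β = 1.960 + 0.524 = 2.484.
n = (2.484 / 0.43)² = 5.777² = 33.37.
Round up.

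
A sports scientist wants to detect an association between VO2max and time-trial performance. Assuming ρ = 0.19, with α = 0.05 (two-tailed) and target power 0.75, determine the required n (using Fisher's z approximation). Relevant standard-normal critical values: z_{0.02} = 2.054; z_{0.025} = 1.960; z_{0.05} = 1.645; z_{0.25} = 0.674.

Fisher's z: C = ½·ln((1+r)/(1−r)) = ½·ln(1.4691) = 0.1923.
n = ((z_{α/2} + z_β)/C)² + 3.
(1.960 + 0.674) / 0.1923 = 2.634 / 0.1923 = 13.697.
n = 13.697² + 3 = 187.62 + 3 = 190.6.
Round up.

n = 191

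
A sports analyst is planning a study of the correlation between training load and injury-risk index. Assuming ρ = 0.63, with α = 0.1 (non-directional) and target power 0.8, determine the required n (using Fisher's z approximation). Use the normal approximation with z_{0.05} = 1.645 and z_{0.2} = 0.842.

Fisher's z: C = ½·ln((1+r)/(1−r)) = ½·ln(4.4054) = 0.7414.
n = ((z_{α/2} + z_β)/C)² + 3.
(1.645 + 0.842) / 0.7414 = 2.487 / 0.7414 = 3.354.
n = 3.354² + 3 = 11.25 + 3 = 14.3.
Round up.

n = 15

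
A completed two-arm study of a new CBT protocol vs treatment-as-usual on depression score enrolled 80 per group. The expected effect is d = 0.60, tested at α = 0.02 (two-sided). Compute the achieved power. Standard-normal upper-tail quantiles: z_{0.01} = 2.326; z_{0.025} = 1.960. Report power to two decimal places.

For two equal groups, power = Φ(d·√(n/2) − z_{α/2}).
d·√(n/2) = 0.60 × √(80/2) = 0.60 × 6.325 = 3.795.
z_β = 3.795 − 2.326 = 1.469.
Power = Φ(1.469) = 0.929.

power ≈ 0.93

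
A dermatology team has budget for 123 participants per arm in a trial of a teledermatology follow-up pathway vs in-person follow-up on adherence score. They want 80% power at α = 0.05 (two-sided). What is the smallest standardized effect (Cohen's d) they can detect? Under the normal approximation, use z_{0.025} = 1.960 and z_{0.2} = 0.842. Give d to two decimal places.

d_min ≈ 0.36

For two independent groups of n = 123 each: d_min = (z_{α/2} + z_β)·√(2/n).
z-sum = 1.960 + 0.842 = 2.802.
d_min = 2.802 × √(2/123) = 2.802 × 0.1275 = 0.357.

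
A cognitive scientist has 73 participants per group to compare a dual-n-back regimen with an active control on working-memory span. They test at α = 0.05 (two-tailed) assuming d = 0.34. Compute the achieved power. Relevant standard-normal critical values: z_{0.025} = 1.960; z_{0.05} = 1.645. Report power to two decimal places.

For two equal groups, power = Φ(d·√(n/2) − z_{α/2}).
d·√(n/2) = 0.34 × √(73/2) = 0.34 × 6.042 = 2.054.
z_β = 2.054 − 1.960 = 0.094.
Power = Φ(0.094) = 0.537.

power ≈ 0.54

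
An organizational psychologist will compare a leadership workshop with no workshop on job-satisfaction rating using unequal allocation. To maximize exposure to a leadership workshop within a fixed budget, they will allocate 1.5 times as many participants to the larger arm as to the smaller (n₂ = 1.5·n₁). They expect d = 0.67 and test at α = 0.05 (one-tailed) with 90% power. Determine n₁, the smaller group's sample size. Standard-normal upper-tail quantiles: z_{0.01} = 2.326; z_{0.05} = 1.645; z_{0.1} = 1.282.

With allocation ratio k = n₂/n₁ = 1.5, Var(x̄₁−x̄₂) = σ²(1/n₁ + 1/(k·n₁)) = σ²·(k+1)/(k·n₁).
So n₁ = (1 + 1/k)·((z_{α} + z_β)/d)² = 1.667 × (2.927/0.67)².
n₁ = 1.667 × 19.09 = 31.8.
Round up: n₁ = 32, giving n₂ = 1.5 × 32 = 48.

n₁ = 32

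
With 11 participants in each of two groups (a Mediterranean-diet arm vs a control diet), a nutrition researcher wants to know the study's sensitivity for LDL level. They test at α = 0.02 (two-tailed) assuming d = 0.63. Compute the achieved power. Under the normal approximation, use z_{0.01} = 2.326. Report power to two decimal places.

power ≈ 0.20

For two equal groups, power = Φ(d·√(n/2) − z_{α/2}).
d·√(n/2) = 0.63 × √(11/2) = 0.63 × 2.345 = 1.477.
z_β = 1.477 − 2.326 = -0.849.
Power = Φ(-0.849) = 0.198.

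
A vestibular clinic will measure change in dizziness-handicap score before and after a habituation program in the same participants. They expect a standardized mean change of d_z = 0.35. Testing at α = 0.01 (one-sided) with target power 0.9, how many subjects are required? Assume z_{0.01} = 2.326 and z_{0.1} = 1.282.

For a paired (one-sample on differences) test: n = ((z_{α} + z_β) / d)².
z_{α} + z_β = 2.326 + 1.282 = 3.608.
n = (3.608 / 0.35)² = 10.309² = 106.27.
Round up.

n = 107 pairs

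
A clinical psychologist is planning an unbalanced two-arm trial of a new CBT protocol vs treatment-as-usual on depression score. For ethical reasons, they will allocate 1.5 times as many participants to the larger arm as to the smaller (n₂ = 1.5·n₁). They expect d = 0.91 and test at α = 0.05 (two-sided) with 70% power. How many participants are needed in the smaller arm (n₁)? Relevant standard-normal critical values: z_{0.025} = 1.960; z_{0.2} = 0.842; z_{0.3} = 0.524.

With allocation ratio k = n₂/n₁ = 1.5, Var(x̄₁−x̄₂) = σ²(1/n₁ + 1/(k·n₁)) = σ²·(k+1)/(k·n₁).
So n₁ = (1 + 1/k)·((z_{α/2} + z_β)/d)² = 1.667 × (2.484/0.91)².
n₁ = 1.667 × 7.45 = 12.4.
Round up: n₁ = 13, giving n₂ = ⌈1.5 × 13⌉ = ⌈19.5⌉ = 20.

n₁ = 13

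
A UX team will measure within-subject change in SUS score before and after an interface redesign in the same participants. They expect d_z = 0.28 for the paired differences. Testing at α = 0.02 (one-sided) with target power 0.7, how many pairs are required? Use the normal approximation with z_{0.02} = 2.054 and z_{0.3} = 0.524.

n = 85 pairs

For a paired (one-sample on differences) test: n = ((z_{α} + z_β) / d)².
z_{α} + z_β = 2.054 + 0.524 = 2.578.
n = (2.578 / 0.28)² = 9.207² = 84.77.
Round up.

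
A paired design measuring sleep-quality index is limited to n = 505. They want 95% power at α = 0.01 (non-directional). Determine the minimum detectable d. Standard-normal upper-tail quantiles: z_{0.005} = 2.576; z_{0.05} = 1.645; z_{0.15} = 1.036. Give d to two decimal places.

For a single sample (or paired design) of n = 505: d_min = (z_{α/2} + z_β)/√n.
z-sum = 2.576 + 1.645 = 4.221.
d_min = 4.221 / √505 = 4.221 / 22.472 = 0.188.

d_min ≈ 0.19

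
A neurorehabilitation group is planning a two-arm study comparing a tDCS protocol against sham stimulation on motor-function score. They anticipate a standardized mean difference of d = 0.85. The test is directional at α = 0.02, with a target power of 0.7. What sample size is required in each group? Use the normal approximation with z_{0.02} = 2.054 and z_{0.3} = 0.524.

n = 19 per group

For two independent groups with equal n: n = 2·((z_{α} + z_β) / d)².
z_{α} + z_β = 2.054 + 0.524 = 2.578.
n = 2 × (2.578 / 0.85)² = 2 × 3.033² = 2 × 9.20 = 18.4.
Round up to the next whole participant.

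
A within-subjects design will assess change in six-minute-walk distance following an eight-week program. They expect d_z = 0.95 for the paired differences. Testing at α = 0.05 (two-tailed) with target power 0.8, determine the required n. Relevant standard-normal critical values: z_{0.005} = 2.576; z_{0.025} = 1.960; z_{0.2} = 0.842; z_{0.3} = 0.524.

For a paired (one-sample on differences) test: n = ((z_{α/2} + z_β) / d)².
z_{α/2} + z_β = 1.960 + 0.842 = 2.802.
n = (2.802 / 0.95)² = 2.949² = 8.70.
Round up.

n = 9 pairs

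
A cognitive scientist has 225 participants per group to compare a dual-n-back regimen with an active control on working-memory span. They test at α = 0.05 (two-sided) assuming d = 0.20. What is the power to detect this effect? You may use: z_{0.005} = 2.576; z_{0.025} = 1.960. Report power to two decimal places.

power ≈ 0.56

For two equal groups, power = Φ(d·√(n/2) − z_{α/2}).
d·√(n/2) = 0.20 × √(225/2) = 0.20 × 10.607 = 2.121.
z_β = 2.121 − 1.960 = 0.161.
Power = Φ(0.161) = 0.564.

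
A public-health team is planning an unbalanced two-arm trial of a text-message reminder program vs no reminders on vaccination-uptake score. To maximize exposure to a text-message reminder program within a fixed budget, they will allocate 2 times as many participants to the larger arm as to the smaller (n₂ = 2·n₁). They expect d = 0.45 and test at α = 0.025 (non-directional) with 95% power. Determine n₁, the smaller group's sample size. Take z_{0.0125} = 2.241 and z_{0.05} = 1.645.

n₁ = 112

With allocation ratio k = n₂/n₁ = 2, Var(x̄₁−x̄₂) = σ²(1/n₁ + 1/(k·n₁)) = σ²·(k+1)/(k·n₁).
So n₁ = (1 + 1/k)·((z_{α/2} + z_β)/d)² = 1.500 × (3.886/0.45)².
n₁ = 1.500 × 74.57 = 111.9.
Round up: n₁ = 112, giving n₂ = 2 × 112 = 224.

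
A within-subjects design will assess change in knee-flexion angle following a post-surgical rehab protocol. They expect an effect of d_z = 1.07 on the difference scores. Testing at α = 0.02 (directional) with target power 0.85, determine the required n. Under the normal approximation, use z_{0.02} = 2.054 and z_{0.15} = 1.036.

n = 9 pairs

For a paired (one-sample on differences) test: n = ((z_{α} + z_β) / d)².
z_{α} + z_β = 2.054 + 1.036 = 3.090.
n = (3.090 / 1.07)² = 2.888² = 8.34.
Round up.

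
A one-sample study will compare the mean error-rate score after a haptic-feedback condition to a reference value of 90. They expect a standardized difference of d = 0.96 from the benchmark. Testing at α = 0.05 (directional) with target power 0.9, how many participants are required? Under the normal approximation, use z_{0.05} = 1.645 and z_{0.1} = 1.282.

For a one-sample test: n = ((z_{α} + z_β) / d)².
z_{α} + z_β = 1.645 + 1.282 = 2.927.
n = (2.927 / 0.96)² = 3.049² = 9.30.
Round up.

n = 10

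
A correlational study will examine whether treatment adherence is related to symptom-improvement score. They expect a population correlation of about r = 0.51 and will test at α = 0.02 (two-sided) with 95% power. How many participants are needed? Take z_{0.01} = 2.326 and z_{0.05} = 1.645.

n = 53

Fisher's z: C = ½·ln((1+r)/(1−r)) = ½·ln(3.0816) = 0.5627.
n = ((z_{α/2} + z_β)/C)² + 3.
(2.326 + 1.645) / 0.5627 = 3.971 / 0.5627 = 7.057.
n = 7.057² + 3 = 49.80 + 3 = 52.8.
Round up.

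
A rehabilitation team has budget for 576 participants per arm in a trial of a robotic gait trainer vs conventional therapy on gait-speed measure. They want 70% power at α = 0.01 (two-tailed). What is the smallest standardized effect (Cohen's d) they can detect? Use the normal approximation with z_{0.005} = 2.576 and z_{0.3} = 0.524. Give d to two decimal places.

For two independent groups of n = 576 each: d_min = (z_{α/2} + z_β)·√(2/n).
z-sum = 2.576 + 0.524 = 3.100.
d_min = 3.100 × √(2/576) = 3.100 × 0.0589 = 0.183.

d_min ≈ 0.18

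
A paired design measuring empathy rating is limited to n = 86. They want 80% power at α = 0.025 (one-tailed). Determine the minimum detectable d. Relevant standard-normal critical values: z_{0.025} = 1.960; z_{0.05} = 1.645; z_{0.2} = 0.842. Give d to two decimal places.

For a single sample (or paired design) of n = 86: d_min = (z_{α} + z_β)/√n.
z-sum = 1.960 + 0.842 = 2.802.
d_min = 2.802 / √86 = 2.802 / 9.274 = 0.302.

d_min ≈ 0.30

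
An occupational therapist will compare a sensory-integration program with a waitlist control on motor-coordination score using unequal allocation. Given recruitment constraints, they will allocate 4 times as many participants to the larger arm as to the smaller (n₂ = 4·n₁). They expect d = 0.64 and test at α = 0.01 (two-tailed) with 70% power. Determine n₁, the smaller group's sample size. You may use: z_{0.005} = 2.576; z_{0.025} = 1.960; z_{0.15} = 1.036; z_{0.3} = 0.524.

n₁ = 30

With allocation ratio k = n₂/n₁ = 4, Var(x̄₁−x̄₂) = σ²(1/n₁ + 1/(k·n₁)) = σ²·(k+1)/(k·n₁).
So n₁ = (1 + 1/k)·((z_{α/2} + z_β)/d)² = 1.250 × (3.100/0.64)².
n₁ = 1.250 × 23.46 = 29.3.
Round up: n₁ = 30, giving n₂ = 4 × 30 = 120.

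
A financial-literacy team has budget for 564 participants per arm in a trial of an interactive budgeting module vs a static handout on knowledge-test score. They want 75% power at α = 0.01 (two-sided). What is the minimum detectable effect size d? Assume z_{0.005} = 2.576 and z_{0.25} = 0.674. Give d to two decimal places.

d_min ≈ 0.19

For two independent groups of n = 564 each: d_min = (z_{α/2} + z_β)·√(2/n).
z-sum = 2.576 + 0.674 = 3.250.
d_min = 3.250 × √(2/564) = 3.250 × 0.0595 = 0.194.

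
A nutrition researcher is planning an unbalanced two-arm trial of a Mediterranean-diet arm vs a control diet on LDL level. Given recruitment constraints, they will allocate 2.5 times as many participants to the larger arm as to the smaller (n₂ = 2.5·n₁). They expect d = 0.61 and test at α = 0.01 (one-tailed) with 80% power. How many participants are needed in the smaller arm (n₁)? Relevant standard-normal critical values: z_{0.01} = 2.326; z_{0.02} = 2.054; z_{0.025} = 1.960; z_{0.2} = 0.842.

With allocation ratio k = n₂/n₁ = 2.5, Var(x̄₁−x̄₂) = σ²(1/n₁ + 1/(k·n₁)) = σ²·(k+1)/(k·n₁).
So n₁ = (1 + 1/k)·((z_{α} + z_β)/d)² = 1.400 × (3.168/0.61)².
n₁ = 1.400 × 26.97 = 37.8.
Round up: n₁ = 38, giving n₂ = 2.5 × 38 = 95.

n₁ = 38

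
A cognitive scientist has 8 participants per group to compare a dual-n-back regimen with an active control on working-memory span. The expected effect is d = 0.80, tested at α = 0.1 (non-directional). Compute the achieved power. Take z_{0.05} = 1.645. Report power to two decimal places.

For two equal groups, power = Φ(d·√(n/2) − z_{α/2}).
d·√(n/2) = 0.80 × √(8/2) = 0.80 × 2.000 = 1.600.
z_β = 1.600 − 1.645 = -0.045.
Power = Φ(-0.045) = 0.482.

power ≈ 0.48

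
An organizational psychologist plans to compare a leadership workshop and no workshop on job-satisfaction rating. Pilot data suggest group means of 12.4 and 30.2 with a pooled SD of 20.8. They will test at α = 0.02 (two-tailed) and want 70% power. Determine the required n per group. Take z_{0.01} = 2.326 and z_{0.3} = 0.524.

Cohen's d = |M₁ − M₂| / SD_pooled = |12.4 − 30.2| / 20.8 = 17.8 / 20.8 = 0.856.
For two independent groups with equal n: n = 2·((z_{α/2} + z_β) / d)².
z_{α/2} + z_β = 2.326 + 0.524 = 2.850.
n = 2 × (2.850 / 0.856)² = 2 × 3.329² = 2 × 11.09 = 22.2.
Round up to the next whole participant.

n = 23 per group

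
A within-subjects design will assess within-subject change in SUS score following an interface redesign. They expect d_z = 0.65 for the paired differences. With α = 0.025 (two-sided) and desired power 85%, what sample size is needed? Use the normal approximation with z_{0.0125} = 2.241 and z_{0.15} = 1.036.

n = 26 pairs

For a paired (one-sample on differences) test: n = ((z_{α/2} + z_β) / d)².
z_{α/2} + z_β = 2.241 + 1.036 = 3.277.
n = (3.277 / 0.65)² = 5.042² = 25.42.
Round up.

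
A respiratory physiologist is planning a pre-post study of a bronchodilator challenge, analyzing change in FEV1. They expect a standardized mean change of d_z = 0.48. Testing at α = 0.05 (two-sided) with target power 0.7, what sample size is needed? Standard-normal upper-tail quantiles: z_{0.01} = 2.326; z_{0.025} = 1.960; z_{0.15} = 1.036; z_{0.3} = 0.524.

n = 27 pairs

For a paired (one-sample on differences) test: n = ((z_{α/2} + z_β) / d)².
z_{α/2} + z_β = 1.960 + 0.524 = 2.484.
n = (2.484 / 0.48)² = 5.175² = 26.78.
Round up.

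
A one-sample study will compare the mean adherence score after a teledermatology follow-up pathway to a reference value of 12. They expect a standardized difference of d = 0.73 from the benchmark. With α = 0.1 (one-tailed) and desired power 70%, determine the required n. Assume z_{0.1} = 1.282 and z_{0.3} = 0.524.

For a one-sample test: n = ((z_{α} + z_β) / d)².
z_{α} + z_β = 1.282 + 0.524 = 1.806.
n = (1.806 / 0.73)² = 2.474² = 6.12.
Round up.

n = 7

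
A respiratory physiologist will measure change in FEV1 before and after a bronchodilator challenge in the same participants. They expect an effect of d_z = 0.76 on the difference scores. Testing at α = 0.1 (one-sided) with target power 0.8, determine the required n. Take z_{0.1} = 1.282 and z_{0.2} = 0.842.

n = 8 pairs

For a paired (one-sample on differences) test: n = ((z_{α} + z_β) / d)².
z_{α} + z_β = 1.282 + 0.842 = 2.124.
n = (2.124 / 0.76)² = 2.795² = 7.81.
Round up.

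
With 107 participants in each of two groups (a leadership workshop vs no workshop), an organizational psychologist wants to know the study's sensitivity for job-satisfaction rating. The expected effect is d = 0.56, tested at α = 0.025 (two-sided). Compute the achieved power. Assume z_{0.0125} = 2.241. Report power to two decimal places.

For two equal groups, power = Φ(d·√(n/2) − z_{α/2}).
d·√(n/2) = 0.56 × √(107/2) = 0.56 × 7.314 = 4.096.
z_β = 4.096 − 2.241 = 1.855.
Power = Φ(1.855) = 0.968.

power ≈ 0.97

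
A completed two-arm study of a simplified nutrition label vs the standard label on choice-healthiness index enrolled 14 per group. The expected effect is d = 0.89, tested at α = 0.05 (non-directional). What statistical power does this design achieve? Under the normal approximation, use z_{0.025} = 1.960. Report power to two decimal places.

For two equal groups, power = Φ(d·√(n/2) − z_{α/2}).
d·√(n/2) = 0.89 × √(14/2) = 0.89 × 2.646 = 2.355.
z_β = 2.355 − 1.960 = 0.395.
Power = Φ(0.395) = 0.653.

power ≈ 0.65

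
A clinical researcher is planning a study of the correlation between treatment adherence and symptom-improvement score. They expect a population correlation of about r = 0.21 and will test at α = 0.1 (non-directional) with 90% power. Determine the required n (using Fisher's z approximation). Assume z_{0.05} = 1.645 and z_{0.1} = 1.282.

Fisher's z: C = ½·ln((1+r)/(1−r)) = ½·ln(1.5316) = 0.2132.
n = ((z_{α/2} + z_β)/C)² + 3.
(1.645 + 1.282) / 0.2132 = 2.927 / 0.2132 = 13.729.
n = 13.729² + 3 = 188.48 + 3 = 191.5.
Round up.

n = 192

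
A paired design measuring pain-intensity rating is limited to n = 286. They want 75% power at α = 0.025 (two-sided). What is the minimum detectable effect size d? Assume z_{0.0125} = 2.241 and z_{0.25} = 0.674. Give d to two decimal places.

d_min ≈ 0.17

For a single sample (or paired design) of n = 286: d_min = (z_{α/2} + z_β)/√n.
z-sum = 2.241 + 0.674 = 2.915.
d_min = 2.915 / √286 = 2.915 / 16.912 = 0.172.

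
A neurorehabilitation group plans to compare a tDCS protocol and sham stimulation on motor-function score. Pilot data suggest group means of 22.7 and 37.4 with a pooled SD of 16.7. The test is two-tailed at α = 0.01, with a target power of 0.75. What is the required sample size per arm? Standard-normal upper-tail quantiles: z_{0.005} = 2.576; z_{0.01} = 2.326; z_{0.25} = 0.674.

Cohen's d = |M₁ − M₂| / SD_pooled = |22.7 − 37.4| / 16.7 = 14.7 / 16.7 = 0.880.
For two independent groups with equal n: n = 2·((z_{α/2} + z_β) / d)².
z_{α/2} + z_β = 2.576 + 0.674 = 3.250.
n = 2 × (3.250 / 0.880)² = 2 × 3.693² = 2 × 13.64 = 27.3.
Round up to the next whole participant.

n = 28 per group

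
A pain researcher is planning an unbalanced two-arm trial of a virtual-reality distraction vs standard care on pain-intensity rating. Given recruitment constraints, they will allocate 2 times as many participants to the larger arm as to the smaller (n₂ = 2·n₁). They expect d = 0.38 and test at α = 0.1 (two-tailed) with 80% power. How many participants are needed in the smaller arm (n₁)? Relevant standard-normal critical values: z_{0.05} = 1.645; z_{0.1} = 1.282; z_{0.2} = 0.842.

n₁ = 65

With allocation ratio k = n₂/n₁ = 2, Var(x̄₁−x̄₂) = σ²(1/n₁ + 1/(k·n₁)) = σ²·(k+1)/(k·n₁).
So n₁ = (1 + 1/k)·((z_{α/2} + z_β)/d)² = 1.500 × (2.487/0.38)².
n₁ = 1.500 × 42.83 = 64.3.
Round up: n₁ = 65, giving n₂ = 2 × 65 = 130.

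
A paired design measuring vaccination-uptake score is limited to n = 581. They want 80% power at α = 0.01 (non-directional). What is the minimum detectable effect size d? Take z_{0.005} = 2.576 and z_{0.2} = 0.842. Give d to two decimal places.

d_min ≈ 0.14

For a single sample (or paired design) of n = 581: d_min = (z_{α/2} + z_β)/√n.
z-sum = 2.576 + 0.842 = 3.418.
d_min = 3.418 / √581 = 3.418 / 24.104 = 0.142.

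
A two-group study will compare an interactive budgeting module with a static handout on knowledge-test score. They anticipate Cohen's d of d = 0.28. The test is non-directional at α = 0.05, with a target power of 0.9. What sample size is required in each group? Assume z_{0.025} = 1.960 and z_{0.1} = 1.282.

For two independent groups with equal n: n = 2·((z_{α/2} + z_β) / d)².
z_{α/2} + z_β = 1.960 + 1.282 = 3.242.
n = 2 × (3.242 / 0.28)² = 2 × 11.579² = 2 × 134.06 = 268.1.
Round up to the next whole participant.

n = 269 per group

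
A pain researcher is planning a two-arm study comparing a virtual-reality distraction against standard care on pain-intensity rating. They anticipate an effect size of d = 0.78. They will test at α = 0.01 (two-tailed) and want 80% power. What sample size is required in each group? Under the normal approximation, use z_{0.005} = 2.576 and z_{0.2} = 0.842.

For two independent groups with equal n: n = 2·((z_{α/2} + z_β) / d)².
z_{α/2} + z_β = 2.576 + 0.842 = 3.418.
n = 2 × (3.418 / 0.78)² = 2 × 4.382² = 2 × 19.20 = 38.4.
Round up to the next whole participant.

n = 39 per group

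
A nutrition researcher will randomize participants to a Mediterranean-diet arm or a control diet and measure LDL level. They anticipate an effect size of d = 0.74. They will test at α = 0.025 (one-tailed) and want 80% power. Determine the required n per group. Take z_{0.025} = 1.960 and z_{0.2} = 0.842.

n = 29 per group

For two independent groups with equal n: n = 2·((z_{α} + z_β) / d)².
z_{α} + z_β = 1.960 + 0.842 = 2.802.
n = 2 × (2.802 / 0.74)² = 2 × 3.786² = 2 × 14.34 = 28.7.
Round up to the next whole participant.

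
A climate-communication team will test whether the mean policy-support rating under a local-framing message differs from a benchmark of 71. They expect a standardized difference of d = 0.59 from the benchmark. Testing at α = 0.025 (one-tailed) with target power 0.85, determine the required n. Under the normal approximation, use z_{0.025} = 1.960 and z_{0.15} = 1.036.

n = 26

For a one-sample test: n = ((z_{α} + z_β) / d)².
z_{α} + z_β = 1.960 + 1.036 = 2.996.
n = (2.996 / 0.59)² = 5.078² = 25.79.
Round up.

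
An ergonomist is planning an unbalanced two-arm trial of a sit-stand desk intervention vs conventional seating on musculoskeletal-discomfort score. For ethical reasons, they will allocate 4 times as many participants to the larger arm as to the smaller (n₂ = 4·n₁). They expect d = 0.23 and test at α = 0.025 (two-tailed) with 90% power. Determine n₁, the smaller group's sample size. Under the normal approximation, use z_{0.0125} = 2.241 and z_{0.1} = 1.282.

With allocation ratio k = n₂/n₁ = 4, Var(x̄₁−x̄₂) = σ²(1/n₁ + 1/(k·n₁)) = σ²·(k+1)/(k·n₁).
So n₁ = (1 + 1/k)·((z_{α/2} + z_β)/d)² = 1.250 × (3.523/0.23)².
n₁ = 1.250 × 234.62 = 293.3.
Round up: n₁ = 294, giving n₂ = 4 × 294 = 1176.

n₁ = 294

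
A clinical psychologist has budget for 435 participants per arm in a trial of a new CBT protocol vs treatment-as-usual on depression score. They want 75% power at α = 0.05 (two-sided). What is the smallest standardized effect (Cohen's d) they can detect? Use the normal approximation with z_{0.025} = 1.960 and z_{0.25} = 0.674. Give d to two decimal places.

d_min ≈ 0.18

For two independent groups of n = 435 each: d_min = (z_{α/2} + z_β)·√(2/n).
z-sum = 1.960 + 0.674 = 2.634.
d_min = 2.634 × √(2/435) = 2.634 × 0.0678 = 0.179.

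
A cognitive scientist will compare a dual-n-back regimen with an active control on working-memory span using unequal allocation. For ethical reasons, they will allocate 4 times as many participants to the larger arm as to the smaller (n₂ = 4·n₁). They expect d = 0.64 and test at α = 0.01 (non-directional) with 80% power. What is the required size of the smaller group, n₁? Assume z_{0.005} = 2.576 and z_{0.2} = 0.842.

n₁ = 36

With allocation ratio k = n₂/n₁ = 4, Var(x̄₁−x̄₂) = σ²(1/n₁ + 1/(k·n₁)) = σ²·(k+1)/(k·n₁).
So n₁ = (1 + 1/k)·((z_{α/2} + z_β)/d)² = 1.250 × (3.418/0.64)².
n₁ = 1.250 × 28.52 = 35.7.
Round up: n₁ = 36, giving n₂ = 4 × 36 = 144.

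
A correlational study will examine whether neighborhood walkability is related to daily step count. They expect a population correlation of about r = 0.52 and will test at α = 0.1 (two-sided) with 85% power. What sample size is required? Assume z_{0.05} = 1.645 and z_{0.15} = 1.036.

n = 25

Fisher's z: C = ½·ln((1+r)/(1−r)) = ½·ln(3.1667) = 0.5763.
n = ((z_{α/2} + z_β)/C)² + 3.
(1.645 + 1.036) / 0.5763 = 2.681 / 0.5763 = 4.652.
n = 4.652² + 3 = 21.64 + 3 = 24.6.
Round up.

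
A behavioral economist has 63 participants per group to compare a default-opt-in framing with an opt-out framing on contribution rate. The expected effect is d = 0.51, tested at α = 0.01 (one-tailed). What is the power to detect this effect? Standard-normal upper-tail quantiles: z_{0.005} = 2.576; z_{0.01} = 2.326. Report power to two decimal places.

power ≈ 0.70

For two equal groups, power = Φ(d·√(n/2) − z_{α}).
d·√(n/2) = 0.51 × √(63/2) = 0.51 × 5.612 = 2.862.
z_β = 2.862 − 2.326 = 0.536.
Power = Φ(0.536) = 0.704.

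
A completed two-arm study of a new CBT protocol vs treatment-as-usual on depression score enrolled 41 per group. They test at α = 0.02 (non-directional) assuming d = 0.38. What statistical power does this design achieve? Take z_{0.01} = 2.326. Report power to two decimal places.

For two equal groups, power = Φ(d·√(n/2) − z_{α/2}).
d·√(n/2) = 0.38 × √(41/2) = 0.38 × 4.528 = 1.721.
z_β = 1.721 − 2.326 = -0.605.
Power = Φ(-0.605) = 0.272.

power ≈ 0.27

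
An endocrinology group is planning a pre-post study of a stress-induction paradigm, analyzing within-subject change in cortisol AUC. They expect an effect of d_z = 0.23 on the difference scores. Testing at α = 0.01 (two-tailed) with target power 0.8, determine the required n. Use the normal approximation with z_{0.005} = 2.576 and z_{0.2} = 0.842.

For a paired (one-sample on differences) test: n = ((z_{α/2} + z_β) / d)².
z_{α/2} + z_β = 2.576 + 0.842 = 3.418.
n = (3.418 / 0.23)² = 14.861² = 220.85.
Round up.

n = 221 pairs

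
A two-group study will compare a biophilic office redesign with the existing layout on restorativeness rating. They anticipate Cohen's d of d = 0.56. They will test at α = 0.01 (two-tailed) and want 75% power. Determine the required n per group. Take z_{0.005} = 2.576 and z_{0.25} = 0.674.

For two independent groups with equal n: n = 2·((z_{α/2} + z_β) / d)².
z_{α/2} + z_β = 2.576 + 0.674 = 3.250.
n = 2 × (3.250 / 0.56)² = 2 × 5.804² = 2 × 33.68 = 67.4.
Round up to the next whole participant.

n = 68 per group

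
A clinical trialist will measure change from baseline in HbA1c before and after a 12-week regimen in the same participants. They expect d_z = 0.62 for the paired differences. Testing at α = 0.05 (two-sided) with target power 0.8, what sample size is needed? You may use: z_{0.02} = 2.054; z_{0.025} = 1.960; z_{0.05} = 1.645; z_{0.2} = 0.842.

For a paired (one-sample on differences) test: n = ((z_{α/2} + z_β) / d)².
z_{α/2} + z_β = 1.960 + 0.842 = 2.802.
n = (2.802 / 0.62)² = 4.519² = 20.42.
Round up.

n = 21 pairs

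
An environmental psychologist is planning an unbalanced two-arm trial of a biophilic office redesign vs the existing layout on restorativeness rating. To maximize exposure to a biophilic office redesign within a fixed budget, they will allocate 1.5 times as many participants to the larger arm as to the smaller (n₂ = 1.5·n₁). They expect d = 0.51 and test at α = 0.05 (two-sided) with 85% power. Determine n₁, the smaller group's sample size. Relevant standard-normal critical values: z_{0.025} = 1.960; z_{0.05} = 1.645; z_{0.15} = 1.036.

n₁ = 58

With allocation ratio k = n₂/n₁ = 1.5, Var(x̄₁−x̄₂) = σ²(1/n₁ + 1/(k·n₁)) = σ²·(k+1)/(k·n₁).
So n₁ = (1 + 1/k)·((z_{α/2} + z_β)/d)² = 1.667 × (2.996/0.51)².
n₁ = 1.667 × 34.51 = 57.5.
Round up: n₁ = 58, giving n₂ = 1.5 × 58 = 87.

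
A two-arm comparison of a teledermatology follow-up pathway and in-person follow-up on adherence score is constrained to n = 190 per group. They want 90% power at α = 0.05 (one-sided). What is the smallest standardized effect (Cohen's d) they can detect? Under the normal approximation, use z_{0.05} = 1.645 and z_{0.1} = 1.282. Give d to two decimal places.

For two independent groups of n = 190 each: d_min = (z_{α} + z_β)·√(2/n).
z-sum = 1.645 + 1.282 = 2.927.
d_min = 2.927 × √(2/190) = 2.927 × 0.1026 = 0.300.

d_min ≈ 0.30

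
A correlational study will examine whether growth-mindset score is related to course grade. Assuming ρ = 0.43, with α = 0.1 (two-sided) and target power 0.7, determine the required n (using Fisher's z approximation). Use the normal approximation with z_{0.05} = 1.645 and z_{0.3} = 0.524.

n = 26

Fisher's z: C = ½·ln((1+r)/(1−r)) = ½·ln(2.5088) = 0.4599.
n = ((z_{α/2} + z_β)/C)² + 3.
(1.645 + 0.524) / 0.4599 = 2.169 / 0.4599 = 4.716.
n = 4.716² + 3 = 22.24 + 3 = 25.2.
Round up.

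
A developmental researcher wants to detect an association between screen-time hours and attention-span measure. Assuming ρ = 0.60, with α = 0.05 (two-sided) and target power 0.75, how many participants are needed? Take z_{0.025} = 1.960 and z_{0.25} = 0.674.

Fisher's z: C = ½·ln((1+r)/(1−r)) = ½·ln(4.0000) = 0.6931.
n = ((z_{α/2} + z_β)/C)² + 3.
(1.960 + 0.674) / 0.6931 = 2.634 / 0.6931 = 3.800.
n = 3.800² + 3 = 14.44 + 3 = 17.4.
Round up.

n = 18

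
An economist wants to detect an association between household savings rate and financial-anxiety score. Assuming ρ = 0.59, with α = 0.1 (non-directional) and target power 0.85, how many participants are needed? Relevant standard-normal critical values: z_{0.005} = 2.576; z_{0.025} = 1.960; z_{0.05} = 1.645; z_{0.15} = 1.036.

n = 19

Fisher's z: C = ½·ln((1+r)/(1−r)) = ½·ln(3.8780) = 0.6777.
n = ((z_{α/2} + z_β)/C)² + 3.
(1.645 + 1.036) / 0.6777 = 2.681 / 0.6777 = 3.956.
n = 3.956² + 3 = 15.65 + 3 = 18.7.
Round up.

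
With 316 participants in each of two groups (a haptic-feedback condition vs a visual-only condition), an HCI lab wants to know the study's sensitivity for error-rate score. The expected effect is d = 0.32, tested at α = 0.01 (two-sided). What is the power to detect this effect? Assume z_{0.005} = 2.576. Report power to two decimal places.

For two equal groups, power = Φ(d·√(n/2) − z_{α/2}).
d·√(n/2) = 0.32 × √(316/2) = 0.32 × 12.570 = 4.022.
z_β = 4.022 − 2.576 = 1.446.
Power = Φ(1.446) = 0.926.

power ≈ 0.93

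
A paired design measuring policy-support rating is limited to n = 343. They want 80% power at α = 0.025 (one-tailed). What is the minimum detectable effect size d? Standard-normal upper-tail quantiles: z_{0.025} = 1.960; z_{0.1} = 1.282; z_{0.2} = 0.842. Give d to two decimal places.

For a single sample (or paired design) of n = 343: d_min = (z_{α} + z_β)/√n.
z-sum = 1.960 + 0.842 = 2.802.
d_min = 2.802 / √343 = 2.802 / 18.520 = 0.151.

d_min ≈ 0.15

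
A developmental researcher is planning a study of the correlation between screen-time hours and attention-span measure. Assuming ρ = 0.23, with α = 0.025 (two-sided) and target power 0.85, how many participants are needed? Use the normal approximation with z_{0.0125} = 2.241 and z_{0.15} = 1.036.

n = 199

Fisher's z: C = ½·ln((1+r)/(1−r)) = ½·ln(1.5974) = 0.2342.
n = ((z_{α/2} + z_β)/C)² + 3.
(2.241 + 1.036) / 0.2342 = 3.277 / 0.2342 = 13.992.
n = 13.992² + 3 = 195.78 + 3 = 198.8.
Round up.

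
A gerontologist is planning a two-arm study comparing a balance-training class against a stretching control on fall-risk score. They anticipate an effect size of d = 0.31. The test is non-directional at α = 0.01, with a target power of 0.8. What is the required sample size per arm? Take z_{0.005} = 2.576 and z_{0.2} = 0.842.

For two independent groups with equal n: n = 2·((z_{α/2} + z_β) / d)².
z_{α/2} + z_β = 2.576 + 0.842 = 3.418.
n = 2 × (3.418 / 0.31)² = 2 × 11.026² = 2 × 121.57 = 243.1.
Round up to the next whole participant.

n = 244 per group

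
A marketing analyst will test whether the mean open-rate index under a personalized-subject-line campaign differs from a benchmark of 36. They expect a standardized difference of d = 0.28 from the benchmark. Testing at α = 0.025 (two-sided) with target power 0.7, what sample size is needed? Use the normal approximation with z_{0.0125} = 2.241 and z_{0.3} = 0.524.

n = 98

For a one-sample test: n = ((z_{α/2} + z_β) / d)².
z_{α/2} + z_β = 2.241 + 0.524 = 2.765.
n = (2.765 / 0.28)² = 9.875² = 97.52.
Round up.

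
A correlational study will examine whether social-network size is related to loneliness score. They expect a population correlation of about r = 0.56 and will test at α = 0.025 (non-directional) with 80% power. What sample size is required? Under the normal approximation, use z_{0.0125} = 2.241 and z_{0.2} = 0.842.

n = 27

Fisher's z: C = ½·ln((1+r)/(1−r)) = ½·ln(3.5455) = 0.6328.
n = ((z_{α/2} + z_β)/C)² + 3.
(2.241 + 0.842) / 0.6328 = 3.083 / 0.6328 = 4.872.
n = 4.872² + 3 = 23.74 + 3 = 26.7.
Round up.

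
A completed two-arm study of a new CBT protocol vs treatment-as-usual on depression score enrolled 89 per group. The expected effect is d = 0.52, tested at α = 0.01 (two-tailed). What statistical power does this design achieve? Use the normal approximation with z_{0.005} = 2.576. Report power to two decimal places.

power ≈ 0.81

For two equal groups, power = Φ(d·√(n/2) − z_{α/2}).
d·√(n/2) = 0.52 × √(89/2) = 0.52 × 6.671 = 3.469.
z_β = 3.469 − 2.576 = 0.893.
Power = Φ(0.893) = 0.814.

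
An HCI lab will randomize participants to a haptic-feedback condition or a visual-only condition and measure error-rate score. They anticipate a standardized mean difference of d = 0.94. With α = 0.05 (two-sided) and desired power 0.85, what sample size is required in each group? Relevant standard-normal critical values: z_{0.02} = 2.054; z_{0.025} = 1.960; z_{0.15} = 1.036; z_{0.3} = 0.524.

n = 21 per group

For two independent groups with equal n: n = 2·((z_{α/2} + z_β) / d)².
z_{α/2} + z_β = 1.960 + 1.036 = 2.996.
n = 2 × (2.996 / 0.94)² = 2 × 3.187² = 2 × 10.16 = 20.3.
Round up to the next whole participant.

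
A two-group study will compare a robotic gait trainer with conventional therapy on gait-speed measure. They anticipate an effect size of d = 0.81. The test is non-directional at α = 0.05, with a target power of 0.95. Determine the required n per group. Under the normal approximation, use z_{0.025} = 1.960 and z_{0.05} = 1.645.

For two independent groups with equal n: n = 2·((z_{α/2} + z_β) / d)².
z_{α/2} + z_β = 1.960 + 1.645 = 3.605.
n = 2 × (3.605 / 0.81)² = 2 × 4.451² = 2 × 19.81 = 39.6.
Round up to the next whole participant.

n = 40 per group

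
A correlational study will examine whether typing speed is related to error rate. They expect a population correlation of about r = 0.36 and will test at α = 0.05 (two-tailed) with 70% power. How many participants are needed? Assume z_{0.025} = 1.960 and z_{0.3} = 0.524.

n = 47

Fisher's z: C = ½·ln((1+r)/(1−r)) = ½·ln(2.1250) = 0.3769.
n = ((z_{α/2} + z_β)/C)² + 3.
(1.960 + 0.524) / 0.3769 = 2.484 / 0.3769 = 6.591.
n = 6.591² + 3 = 43.44 + 3 = 46.4.
Round up.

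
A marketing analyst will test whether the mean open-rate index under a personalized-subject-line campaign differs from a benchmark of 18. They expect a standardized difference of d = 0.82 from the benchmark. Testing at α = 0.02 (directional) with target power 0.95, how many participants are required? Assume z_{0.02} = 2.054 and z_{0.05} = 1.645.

For a one-sample test: n = ((z_{α} + z_β) / d)².
z_{α} + z_β = 2.054 + 1.645 = 3.699.
n = (3.699 / 0.82)² = 4.511² = 20.35.
Round up.

n = 21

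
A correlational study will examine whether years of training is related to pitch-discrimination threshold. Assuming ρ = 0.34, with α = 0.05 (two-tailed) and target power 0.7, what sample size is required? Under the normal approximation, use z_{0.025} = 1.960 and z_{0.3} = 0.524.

n = 53

Fisher's z: C = ½·ln((1+r)/(1−r)) = ½·ln(2.0303) = 0.3541.
n = ((z_{α/2} + z_β)/C)² + 3.
(1.960 + 0.524) / 0.3541 = 2.484 / 0.3541 = 7.015.
n = 7.015² + 3 = 49.21 + 3 = 52.2.
Round up.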